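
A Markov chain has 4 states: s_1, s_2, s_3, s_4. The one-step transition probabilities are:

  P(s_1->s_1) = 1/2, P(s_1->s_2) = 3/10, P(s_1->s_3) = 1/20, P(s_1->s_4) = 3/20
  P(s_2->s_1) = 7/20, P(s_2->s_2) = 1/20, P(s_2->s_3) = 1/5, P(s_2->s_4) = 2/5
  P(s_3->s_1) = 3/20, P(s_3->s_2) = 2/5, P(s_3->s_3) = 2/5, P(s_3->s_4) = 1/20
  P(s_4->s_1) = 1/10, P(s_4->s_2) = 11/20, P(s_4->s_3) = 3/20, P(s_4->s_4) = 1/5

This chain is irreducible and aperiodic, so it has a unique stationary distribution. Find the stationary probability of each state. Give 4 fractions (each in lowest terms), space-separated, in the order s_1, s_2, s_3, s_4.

The stationary distribution satisfies pi = pi * P, i.e.:
  pi_s_1 = 1/2*pi_s_1 + 7/20*pi_s_2 + 3/20*pi_s_3 + 1/10*pi_s_4
  pi_s_2 = 3/10*pi_s_1 + 1/20*pi_s_2 + 2/5*pi_s_3 + 11/20*pi_s_4
  pi_s_3 = 1/20*pi_s_1 + 1/5*pi_s_2 + 2/5*pi_s_3 + 3/20*pi_s_4
  pi_s_4 = 3/20*pi_s_1 + 2/5*pi_s_2 + 1/20*pi_s_3 + 1/5*pi_s_4
with normalization: pi_s_1 + pi_s_2 + pi_s_3 + pi_s_4 = 1.

Using the first 3 balance equations plus normalization, the linear system A*pi = b is:
  [-1/2, 7/20, 3/20, 1/10] . pi = 0
  [3/10, -19/20, 2/5, 11/20] . pi = 0
  [1/20, 1/5, -3/5, 3/20] . pi = 0
  [1, 1, 1, 1] . pi = 1

Solving yields:
  pi_s_1 = 1787/5846
  pi_s_2 = 1741/5846
  pi_s_3 = 1047/5846
  pi_s_4 = 1271/5846

Verification (pi * P):
  1787/5846*1/2 + 1741/5846*7/20 + 1047/5846*3/20 + 1271/5846*1/10 = 1787/5846 = pi_s_1  (ok)
  1787/5846*3/10 + 1741/5846*1/20 + 1047/5846*2/5 + 1271/5846*11/20 = 1741/5846 = pi_s_2  (ok)
  1787/5846*1/20 + 1741/5846*1/5 + 1047/5846*2/5 + 1271/5846*3/20 = 1047/5846 = pi_s_3  (ok)
  1787/5846*3/20 + 1741/5846*2/5 + 1047/5846*1/20 + 1271/5846*1/5 = 1271/5846 = pi_s_4  (ok)

Answer: 1787/5846 1741/5846 1047/5846 1271/5846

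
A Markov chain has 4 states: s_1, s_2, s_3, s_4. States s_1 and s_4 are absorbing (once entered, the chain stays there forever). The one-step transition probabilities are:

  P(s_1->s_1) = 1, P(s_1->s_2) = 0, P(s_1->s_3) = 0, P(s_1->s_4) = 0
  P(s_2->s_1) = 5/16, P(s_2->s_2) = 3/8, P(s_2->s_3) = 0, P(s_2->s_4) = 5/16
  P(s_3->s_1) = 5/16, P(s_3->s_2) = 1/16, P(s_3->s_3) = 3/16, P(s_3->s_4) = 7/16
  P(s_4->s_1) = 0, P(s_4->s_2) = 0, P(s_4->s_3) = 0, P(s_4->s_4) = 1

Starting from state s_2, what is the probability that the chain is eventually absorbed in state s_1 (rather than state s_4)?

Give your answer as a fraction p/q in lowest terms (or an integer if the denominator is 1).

Let a_i = P(absorbed in s_1 | start in state i).
Boundary conditions: a_s_1 = 1, a_s_4 = 0.
For each transient state i, a_i = sum_j P(i->j) * a_j:
  a_s_2 = 5/16*a_s_1 + 3/8*a_s_2 + 0*a_s_3 + 5/16*a_s_4
  a_s_3 = 5/16*a_s_1 + 1/16*a_s_2 + 3/16*a_s_3 + 7/16*a_s_4

Substituting a_s_1 = 1 and a_s_4 = 0, rearrange to (I - Q) a = r where r[i] = P(i -> s_1):
  [5/8, 0] . (a_s_2, a_s_3) = 5/16
  [-1/16, 13/16] . (a_s_2, a_s_3) = 5/16

Solving yields:
  a_s_2 = 1/2
  a_s_3 = 11/26

Starting state is s_2, so the absorption probability is a_s_2 = 1/2.

Answer: 1/2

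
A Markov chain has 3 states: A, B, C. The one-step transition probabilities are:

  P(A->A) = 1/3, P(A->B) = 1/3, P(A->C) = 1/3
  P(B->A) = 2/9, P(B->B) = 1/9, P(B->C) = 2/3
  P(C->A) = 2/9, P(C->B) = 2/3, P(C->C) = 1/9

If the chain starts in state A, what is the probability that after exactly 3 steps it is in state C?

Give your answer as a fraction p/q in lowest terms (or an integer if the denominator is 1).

Answer: 91/243

Derivation:
Computing P^3 by repeated multiplication:
P^1 =
  A: [1/3, 1/3, 1/3]
  B: [2/9, 1/9, 2/3]
  C: [2/9, 2/3, 1/9]
P^2 =
  A: [7/27, 10/27, 10/27]
  B: [20/81, 43/81, 2/9]
  C: [20/81, 2/9, 43/81]
P^3 =
  A: [61/243, 91/243, 91/243]
  B: [182/729, 211/729, 112/243]
  C: [182/729, 112/243, 211/729]

(P^3)[A -> C] = 91/243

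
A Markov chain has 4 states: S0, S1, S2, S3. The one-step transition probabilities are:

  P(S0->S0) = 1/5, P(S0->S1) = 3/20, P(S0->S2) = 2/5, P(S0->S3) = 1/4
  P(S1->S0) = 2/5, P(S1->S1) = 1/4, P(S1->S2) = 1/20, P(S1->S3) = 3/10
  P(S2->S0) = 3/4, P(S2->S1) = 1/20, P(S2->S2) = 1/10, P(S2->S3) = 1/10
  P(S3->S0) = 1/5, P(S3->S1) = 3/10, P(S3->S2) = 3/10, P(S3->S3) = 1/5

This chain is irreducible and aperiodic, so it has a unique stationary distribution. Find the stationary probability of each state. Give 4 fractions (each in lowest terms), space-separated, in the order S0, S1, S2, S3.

Answer: 3428/9281 1622/9281 2268/9281 1963/9281

Derivation:
The stationary distribution satisfies pi = pi * P, i.e.:
  pi_S0 = 1/5*pi_S0 + 2/5*pi_S1 + 3/4*pi_S2 + 1/5*pi_S3
  pi_S1 = 3/20*pi_S0 + 1/4*pi_S1 + 1/20*pi_S2 + 3/10*pi_S3
  pi_S2 = 2/5*pi_S0 + 1/20*pi_S1 + 1/10*pi_S2 + 3/10*pi_S3
  pi_S3 = 1/4*pi_S0 + 3/10*pi_S1 + 1/10*pi_S2 + 1/5*pi_S3
with normalization: pi_S0 + pi_S1 + pi_S2 + pi_S3 = 1.

Using the first 3 balance equations plus normalization, the linear system A*pi = b is:
  [-4/5, 2/5, 3/4, 1/5] . pi = 0
  [3/20, -3/4, 1/20, 3/10] . pi = 0
  [2/5, 1/20, -9/10, 3/10] . pi = 0
  [1, 1, 1, 1] . pi = 1

Solving yields:
  pi_S0 = 3428/9281
  pi_S1 = 1622/9281
  pi_S2 = 2268/9281
  pi_S3 = 1963/9281

Verification (pi * P):
  3428/9281*1/5 + 1622/9281*2/5 + 2268/9281*3/4 + 1963/9281*1/5 = 3428/9281 = pi_S0  (ok)
  3428/9281*3/20 + 1622/9281*1/4 + 2268/9281*1/20 + 1963/9281*3/10 = 1622/9281 = pi_S1  (ok)
  3428/9281*2/5 + 1622/9281*1/20 + 2268/9281*1/10 + 1963/9281*3/10 = 2268/9281 = pi_S2  (ok)
  3428/9281*1/4 + 1622/9281*3/10 + 2268/9281*1/10 + 1963/9281*1/5 = 1963/9281 = pi_S3  (ok)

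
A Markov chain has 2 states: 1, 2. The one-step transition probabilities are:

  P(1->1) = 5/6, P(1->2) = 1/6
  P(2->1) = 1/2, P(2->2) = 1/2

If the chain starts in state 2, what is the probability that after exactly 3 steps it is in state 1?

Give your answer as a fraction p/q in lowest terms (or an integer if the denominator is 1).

Computing P^3 by repeated multiplication:
P^1 =
  1: [5/6, 1/6]
  2: [1/2, 1/2]
P^2 =
  1: [7/9, 2/9]
  2: [2/3, 1/3]
P^3 =
  1: [41/54, 13/54]
  2: [13/18, 5/18]

(P^3)[2 -> 1] = 13/18

Answer: 13/18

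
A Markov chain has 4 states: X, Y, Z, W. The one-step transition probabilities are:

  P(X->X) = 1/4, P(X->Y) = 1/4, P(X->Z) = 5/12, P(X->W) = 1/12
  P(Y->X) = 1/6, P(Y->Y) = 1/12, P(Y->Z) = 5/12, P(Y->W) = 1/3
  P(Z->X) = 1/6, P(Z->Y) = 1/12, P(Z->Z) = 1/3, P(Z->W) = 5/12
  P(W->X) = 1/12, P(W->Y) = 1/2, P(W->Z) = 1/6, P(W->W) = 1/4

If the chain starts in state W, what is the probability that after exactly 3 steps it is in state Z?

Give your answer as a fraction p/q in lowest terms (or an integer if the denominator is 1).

Computing P^3 by repeated multiplication:
P^1 =
  X: [1/4, 1/4, 5/12, 1/12]
  Y: [1/6, 1/12, 5/12, 1/3]
  Z: [1/6, 1/12, 1/3, 5/12]
  W: [1/12, 1/2, 1/6, 1/4]
P^2 =
  X: [13/72, 23/144, 13/36, 43/144]
  Y: [11/72, 1/4, 43/144, 43/144]
  Z: [7/48, 41/144, 41/144, 41/144]
  W: [11/72, 29/144, 49/144, 11/36]
P^3 =
  X: [271/1728, 137/576, 539/1728, 169/576]
  Y: [89/576, 403/1728, 137/432, 85/288]
  Z: [67/432, 391/1728, 139/432, 19/64]
  W: [133/864, 17/72, 539/1728, 515/1728]

(P^3)[W -> Z] = 539/1728

Answer: 539/1728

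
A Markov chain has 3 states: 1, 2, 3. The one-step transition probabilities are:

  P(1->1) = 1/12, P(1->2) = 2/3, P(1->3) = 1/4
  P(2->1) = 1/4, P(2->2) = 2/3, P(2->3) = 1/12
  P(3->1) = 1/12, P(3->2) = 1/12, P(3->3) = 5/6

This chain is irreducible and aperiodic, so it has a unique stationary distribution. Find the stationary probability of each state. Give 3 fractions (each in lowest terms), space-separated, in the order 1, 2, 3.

Answer: 7/46 19/46 10/23

Derivation:
The stationary distribution satisfies pi = pi * P, i.e.:
  pi_1 = 1/12*pi_1 + 1/4*pi_2 + 1/12*pi_3
  pi_2 = 2/3*pi_1 + 2/3*pi_2 + 1/12*pi_3
  pi_3 = 1/4*pi_1 + 1/12*pi_2 + 5/6*pi_3
with normalization: pi_1 + pi_2 + pi_3 = 1.

Using the first 2 balance equations plus normalization, the linear system A*pi = b is:
  [-11/12, 1/4, 1/12] . pi = 0
  [2/3, -1/3, 1/12] . pi = 0
  [1, 1, 1] . pi = 1

Solving yields:
  pi_1 = 7/46
  pi_2 = 19/46
  pi_3 = 10/23

Verification (pi * P):
  7/46*1/12 + 19/46*1/4 + 10/23*1/12 = 7/46 = pi_1  (ok)
  7/46*2/3 + 19/46*2/3 + 10/23*1/12 = 19/46 = pi_2  (ok)
  7/46*1/4 + 19/46*1/12 + 10/23*5/6 = 10/23 = pi_3  (ok)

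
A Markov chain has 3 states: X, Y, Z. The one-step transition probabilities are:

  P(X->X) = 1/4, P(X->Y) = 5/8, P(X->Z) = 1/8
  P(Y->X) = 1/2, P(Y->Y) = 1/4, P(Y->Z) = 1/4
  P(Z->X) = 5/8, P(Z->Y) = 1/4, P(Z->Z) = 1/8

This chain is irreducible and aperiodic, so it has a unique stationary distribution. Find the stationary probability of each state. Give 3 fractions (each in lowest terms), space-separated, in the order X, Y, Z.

The stationary distribution satisfies pi = pi * P, i.e.:
  pi_X = 1/4*pi_X + 1/2*pi_Y + 5/8*pi_Z
  pi_Y = 5/8*pi_X + 1/4*pi_Y + 1/4*pi_Z
  pi_Z = 1/8*pi_X + 1/4*pi_Y + 1/8*pi_Z
with normalization: pi_X + pi_Y + pi_Z = 1.

Using the first 2 balance equations plus normalization, the linear system A*pi = b is:
  [-3/4, 1/2, 5/8] . pi = 0
  [5/8, -3/4, 1/4] . pi = 0
  [1, 1, 1] . pi = 1

Solving yields:
  pi_X = 38/91
  pi_Y = 37/91
  pi_Z = 16/91

Verification (pi * P):
  38/91*1/4 + 37/91*1/2 + 16/91*5/8 = 38/91 = pi_X  (ok)
  38/91*5/8 + 37/91*1/4 + 16/91*1/4 = 37/91 = pi_Y  (ok)
  38/91*1/8 + 37/91*1/4 + 16/91*1/8 = 16/91 = pi_Z  (ok)

Answer: 38/91 37/91 16/91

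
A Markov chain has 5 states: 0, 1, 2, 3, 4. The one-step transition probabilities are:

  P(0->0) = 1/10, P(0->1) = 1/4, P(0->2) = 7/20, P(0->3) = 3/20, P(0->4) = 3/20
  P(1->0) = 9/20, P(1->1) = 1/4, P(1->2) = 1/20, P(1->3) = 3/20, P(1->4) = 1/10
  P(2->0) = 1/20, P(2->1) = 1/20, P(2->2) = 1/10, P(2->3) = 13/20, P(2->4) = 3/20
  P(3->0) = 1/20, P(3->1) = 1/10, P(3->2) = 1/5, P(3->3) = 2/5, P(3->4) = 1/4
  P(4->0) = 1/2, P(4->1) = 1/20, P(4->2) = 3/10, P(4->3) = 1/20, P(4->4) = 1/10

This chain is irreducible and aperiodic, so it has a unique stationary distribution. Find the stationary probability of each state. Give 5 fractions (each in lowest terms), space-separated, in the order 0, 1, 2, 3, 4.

Answer: 13/70 9/70 43/210 11/35 1/6

Derivation:
The stationary distribution satisfies pi = pi * P, i.e.:
  pi_0 = 1/10*pi_0 + 9/20*pi_1 + 1/20*pi_2 + 1/20*pi_3 + 1/2*pi_4
  pi_1 = 1/4*pi_0 + 1/4*pi_1 + 1/20*pi_2 + 1/10*pi_3 + 1/20*pi_4
  pi_2 = 7/20*pi_0 + 1/20*pi_1 + 1/10*pi_2 + 1/5*pi_3 + 3/10*pi_4
  pi_3 = 3/20*pi_0 + 3/20*pi_1 + 13/20*pi_2 + 2/5*pi_3 + 1/20*pi_4
  pi_4 = 3/20*pi_0 + 1/10*pi_1 + 3/20*pi_2 + 1/4*pi_3 + 1/10*pi_4
with normalization: pi_0 + pi_1 + pi_2 + pi_3 + pi_4 = 1.

Using the first 4 balance equations plus normalization, the linear system A*pi = b is:
  [-9/10, 9/20, 1/20, 1/20, 1/2] . pi = 0
  [1/4, -3/4, 1/20, 1/10, 1/20] . pi = 0
  [7/20, 1/20, -9/10, 1/5, 3/10] . pi = 0
  [3/20, 3/20, 13/20, -3/5, 1/20] . pi = 0
  [1, 1, 1, 1, 1] . pi = 1

Solving yields:
  pi_0 = 13/70
  pi_1 = 9/70
  pi_2 = 43/210
  pi_3 = 11/35
  pi_4 = 1/6

Verification (pi * P):
  13/70*1/10 + 9/70*9/20 + 43/210*1/20 + 11/35*1/20 + 1/6*1/2 = 13/70 = pi_0  (ok)
  13/70*1/4 + 9/70*1/4 + 43/210*1/20 + 11/35*1/10 + 1/6*1/20 = 9/70 = pi_1  (ok)
  13/70*7/20 + 9/70*1/20 + 43/210*1/10 + 11/35*1/5 + 1/6*3/10 = 43/210 = pi_2  (ok)
  13/70*3/20 + 9/70*3/20 + 43/210*13/20 + 11/35*2/5 + 1/6*1/20 = 11/35 = pi_3  (ok)
  13/70*3/20 + 9/70*1/10 + 43/210*3/20 + 11/35*1/4 + 1/6*1/10 = 1/6 = pi_4  (ok)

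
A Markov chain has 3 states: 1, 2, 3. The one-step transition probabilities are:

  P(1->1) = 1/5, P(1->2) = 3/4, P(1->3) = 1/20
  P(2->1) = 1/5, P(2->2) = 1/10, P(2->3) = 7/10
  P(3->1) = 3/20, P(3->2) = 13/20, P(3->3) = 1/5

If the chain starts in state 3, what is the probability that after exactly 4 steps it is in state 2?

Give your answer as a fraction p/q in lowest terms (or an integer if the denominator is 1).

Computing P^4 by repeated multiplication:
P^1 =
  1: [1/5, 3/4, 1/20]
  2: [1/5, 1/10, 7/10]
  3: [3/20, 13/20, 1/5]
P^2 =
  1: [79/400, 103/400, 109/200]
  2: [33/200, 123/200, 11/50]
  3: [19/100, 123/400, 201/400]
P^3 =
  1: [691/4000, 169/320, 2393/8000]
  2: [189/1000, 1313/4000, 1931/4000]
  3: [1399/8000, 3999/8000, 1301/4000]
P^4 =
  1: [29607/160000, 60289/160000, 8763/20000]
  2: [14069/80000, 39069/80000, 13431/40000]
  3: [14699/80000, 62809/160000, 67793/160000]

(P^4)[3 -> 2] = 62809/160000

Answer: 62809/160000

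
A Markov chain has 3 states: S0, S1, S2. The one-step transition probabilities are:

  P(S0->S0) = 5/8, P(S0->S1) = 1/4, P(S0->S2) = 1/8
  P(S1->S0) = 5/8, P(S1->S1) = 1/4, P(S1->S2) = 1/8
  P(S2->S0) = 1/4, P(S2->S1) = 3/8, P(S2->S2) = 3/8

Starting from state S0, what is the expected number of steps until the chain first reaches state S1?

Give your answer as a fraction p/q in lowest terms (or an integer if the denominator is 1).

Answer: 48/13

Derivation:
Let h_i = expected steps to first reach S1 from state i.
Boundary: h_S1 = 0.
First-step equations for the other states:
  h_S0 = 1 + 5/8*h_S0 + 1/4*h_S1 + 1/8*h_S2
  h_S2 = 1 + 1/4*h_S0 + 3/8*h_S1 + 3/8*h_S2

Substituting h_S1 = 0 and rearranging gives the linear system (I - Q) h = 1:
  [3/8, -1/8] . (h_S0, h_S2) = 1
  [-1/4, 5/8] . (h_S0, h_S2) = 1

Solving yields:
  h_S0 = 48/13
  h_S2 = 40/13

Starting state is S0, so the expected hitting time is h_S0 = 48/13.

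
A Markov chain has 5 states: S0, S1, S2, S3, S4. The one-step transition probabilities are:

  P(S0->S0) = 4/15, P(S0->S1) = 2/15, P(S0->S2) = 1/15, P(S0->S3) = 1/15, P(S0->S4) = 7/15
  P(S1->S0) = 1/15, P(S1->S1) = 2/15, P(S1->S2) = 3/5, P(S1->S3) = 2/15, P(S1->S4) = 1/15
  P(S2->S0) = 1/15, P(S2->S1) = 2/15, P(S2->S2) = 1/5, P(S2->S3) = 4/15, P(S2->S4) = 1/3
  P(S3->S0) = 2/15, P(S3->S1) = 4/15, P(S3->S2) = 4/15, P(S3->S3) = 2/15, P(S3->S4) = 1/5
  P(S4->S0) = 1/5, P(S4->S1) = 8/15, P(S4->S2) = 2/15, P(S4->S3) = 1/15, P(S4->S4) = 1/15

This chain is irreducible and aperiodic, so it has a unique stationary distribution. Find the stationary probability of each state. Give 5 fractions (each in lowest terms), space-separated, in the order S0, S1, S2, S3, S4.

Answer: 1160/8867 2106/8867 2423/8867 1303/8867 1875/8867

Derivation:
The stationary distribution satisfies pi = pi * P, i.e.:
  pi_S0 = 4/15*pi_S0 + 1/15*pi_S1 + 1/15*pi_S2 + 2/15*pi_S3 + 1/5*pi_S4
  pi_S1 = 2/15*pi_S0 + 2/15*pi_S1 + 2/15*pi_S2 + 4/15*pi_S3 + 8/15*pi_S4
  pi_S2 = 1/15*pi_S0 + 3/5*pi_S1 + 1/5*pi_S2 + 4/15*pi_S3 + 2/15*pi_S4
  pi_S3 = 1/15*pi_S0 + 2/15*pi_S1 + 4/15*pi_S2 + 2/15*pi_S3 + 1/15*pi_S4
  pi_S4 = 7/15*pi_S0 + 1/15*pi_S1 + 1/3*pi_S2 + 1/5*pi_S3 + 1/15*pi_S4
with normalization: pi_S0 + pi_S1 + pi_S2 + pi_S3 + pi_S4 = 1.

Using the first 4 balance equations plus normalization, the linear system A*pi = b is:
  [-11/15, 1/15, 1/15, 2/15, 1/5] . pi = 0
  [2/15, -13/15, 2/15, 4/15, 8/15] . pi = 0
  [1/15, 3/5, -4/5, 4/15, 2/15] . pi = 0
  [1/15, 2/15, 4/15, -13/15, 1/15] . pi = 0
  [1, 1, 1, 1, 1] . pi = 1

Solving yields:
  pi_S0 = 1160/8867
  pi_S1 = 2106/8867
  pi_S2 = 2423/8867
  pi_S3 = 1303/8867
  pi_S4 = 1875/8867

Verification (pi * P):
  1160/8867*4/15 + 2106/8867*1/15 + 2423/8867*1/15 + 1303/8867*2/15 + 1875/8867*1/5 = 1160/8867 = pi_S0  (ok)
  1160/8867*2/15 + 2106/8867*2/15 + 2423/8867*2/15 + 1303/8867*4/15 + 1875/8867*8/15 = 2106/8867 = pi_S1  (ok)
  1160/8867*1/15 + 2106/8867*3/5 + 2423/8867*1/5 + 1303/8867*4/15 + 1875/8867*2/15 = 2423/8867 = pi_S2  (ok)
  1160/8867*1/15 + 2106/8867*2/15 + 2423/8867*4/15 + 1303/8867*2/15 + 1875/8867*1/15 = 1303/8867 = pi_S3  (ok)
  1160/8867*7/15 + 2106/8867*1/15 + 2423/8867*1/3 + 1303/8867*1/5 + 1875/8867*1/15 = 1875/8867 = pi_S4  (ok)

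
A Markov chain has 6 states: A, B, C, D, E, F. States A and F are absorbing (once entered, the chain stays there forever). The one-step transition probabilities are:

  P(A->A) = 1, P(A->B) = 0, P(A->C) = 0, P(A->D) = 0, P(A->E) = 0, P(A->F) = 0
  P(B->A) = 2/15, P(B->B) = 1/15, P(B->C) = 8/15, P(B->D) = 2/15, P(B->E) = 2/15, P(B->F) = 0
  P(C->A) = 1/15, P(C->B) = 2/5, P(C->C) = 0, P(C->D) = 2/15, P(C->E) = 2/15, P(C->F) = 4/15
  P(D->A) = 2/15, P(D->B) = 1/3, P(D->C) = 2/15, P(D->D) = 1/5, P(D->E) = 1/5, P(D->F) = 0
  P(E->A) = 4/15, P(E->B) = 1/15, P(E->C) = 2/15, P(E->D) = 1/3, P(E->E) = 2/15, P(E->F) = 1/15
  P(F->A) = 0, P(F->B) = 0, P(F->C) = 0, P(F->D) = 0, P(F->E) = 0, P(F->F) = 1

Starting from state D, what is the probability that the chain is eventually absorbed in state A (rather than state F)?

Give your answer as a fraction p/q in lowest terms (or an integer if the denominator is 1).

Answer: 2636/3843

Derivation:
Let a_i = P(absorbed in A | start in state i).
Boundary conditions: a_A = 1, a_F = 0.
For each transient state i, a_i = sum_j P(i->j) * a_j:
  a_B = 2/15*a_A + 1/15*a_B + 8/15*a_C + 2/15*a_D + 2/15*a_E + 0*a_F
  a_C = 1/15*a_A + 2/5*a_B + 0*a_C + 2/15*a_D + 2/15*a_E + 4/15*a_F
  a_D = 2/15*a_A + 1/3*a_B + 2/15*a_C + 1/5*a_D + 1/5*a_E + 0*a_F
  a_E = 4/15*a_A + 1/15*a_B + 2/15*a_C + 1/3*a_D + 2/15*a_E + 1/15*a_F

Substituting a_A = 1 and a_F = 0, rearrange to (I - Q) a = r where r[i] = P(i -> A):
  [14/15, -8/15, -2/15, -2/15] . (a_B, a_C, a_D, a_E) = 2/15
  [-2/5, 1, -2/15, -2/15] . (a_B, a_C, a_D, a_E) = 1/15
  [-1/3, -2/15, 4/5, -1/5] . (a_B, a_C, a_D, a_E) = 2/15
  [-1/15, -2/15, -1/3, 13/15] . (a_B, a_C, a_D, a_E) = 4/15

Solving yields:
  a_B = 1607/2562
  a_C = 643/1281
  a_D = 2636/3843
  a_E = 5357/7686

Starting state is D, so the absorption probability is a_D = 2636/3843.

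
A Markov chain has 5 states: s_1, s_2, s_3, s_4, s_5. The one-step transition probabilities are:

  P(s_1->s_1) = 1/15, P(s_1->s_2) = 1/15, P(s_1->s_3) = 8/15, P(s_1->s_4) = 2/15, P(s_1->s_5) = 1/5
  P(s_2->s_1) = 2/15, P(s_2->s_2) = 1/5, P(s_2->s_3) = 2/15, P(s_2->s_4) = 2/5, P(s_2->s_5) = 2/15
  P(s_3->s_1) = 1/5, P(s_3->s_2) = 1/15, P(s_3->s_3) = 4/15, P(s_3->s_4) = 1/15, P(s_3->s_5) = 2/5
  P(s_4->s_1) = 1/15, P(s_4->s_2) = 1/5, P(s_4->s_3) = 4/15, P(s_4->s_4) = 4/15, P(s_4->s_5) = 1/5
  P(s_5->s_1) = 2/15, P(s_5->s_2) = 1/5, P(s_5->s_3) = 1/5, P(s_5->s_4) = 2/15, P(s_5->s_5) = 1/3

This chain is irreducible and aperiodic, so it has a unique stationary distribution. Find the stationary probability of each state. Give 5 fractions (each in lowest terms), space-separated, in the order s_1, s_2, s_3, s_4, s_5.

Answer: 2762/21205 3129/21205 5578/21205 3796/21205 1188/4241

Derivation:
The stationary distribution satisfies pi = pi * P, i.e.:
  pi_s_1 = 1/15*pi_s_1 + 2/15*pi_s_2 + 1/5*pi_s_3 + 1/15*pi_s_4 + 2/15*pi_s_5
  pi_s_2 = 1/15*pi_s_1 + 1/5*pi_s_2 + 1/15*pi_s_3 + 1/5*pi_s_4 + 1/5*pi_s_5
  pi_s_3 = 8/15*pi_s_1 + 2/15*pi_s_2 + 4/15*pi_s_3 + 4/15*pi_s_4 + 1/5*pi_s_5
  pi_s_4 = 2/15*pi_s_1 + 2/5*pi_s_2 + 1/15*pi_s_3 + 4/15*pi_s_4 + 2/15*pi_s_5
  pi_s_5 = 1/5*pi_s_1 + 2/15*pi_s_2 + 2/5*pi_s_3 + 1/5*pi_s_4 + 1/3*pi_s_5
with normalization: pi_s_1 + pi_s_2 + pi_s_3 + pi_s_4 + pi_s_5 = 1.

Using the first 4 balance equations plus normalization, the linear system A*pi = b is:
  [-14/15, 2/15, 1/5, 1/15, 2/15] . pi = 0
  [1/15, -4/5, 1/15, 1/5, 1/5] . pi = 0
  [8/15, 2/15, -11/15, 4/15, 1/5] . pi = 0
  [2/15, 2/5, 1/15, -11/15, 2/15] . pi = 0
  [1, 1, 1, 1, 1] . pi = 1

Solving yields:
  pi_s_1 = 2762/21205
  pi_s_2 = 3129/21205
  pi_s_3 = 5578/21205
  pi_s_4 = 3796/21205
  pi_s_5 = 1188/4241

Verification (pi * P):
  2762/21205*1/15 + 3129/21205*2/15 + 5578/21205*1/5 + 3796/21205*1/15 + 1188/4241*2/15 = 2762/21205 = pi_s_1  (ok)
  2762/21205*1/15 + 3129/21205*1/5 + 5578/21205*1/15 + 3796/21205*1/5 + 1188/4241*1/5 = 3129/21205 = pi_s_2  (ok)
  2762/21205*8/15 + 3129/21205*2/15 + 5578/21205*4/15 + 3796/21205*4/15 + 1188/4241*1/5 = 5578/21205 = pi_s_3  (ok)
  2762/21205*2/15 + 3129/21205*2/5 + 5578/21205*1/15 + 3796/21205*4/15 + 1188/4241*2/15 = 3796/21205 = pi_s_4  (ok)
  2762/21205*1/5 + 3129/21205*2/15 + 5578/21205*2/5 + 3796/21205*1/5 + 1188/4241*1/3 = 1188/4241 = pi_s_5  (ok)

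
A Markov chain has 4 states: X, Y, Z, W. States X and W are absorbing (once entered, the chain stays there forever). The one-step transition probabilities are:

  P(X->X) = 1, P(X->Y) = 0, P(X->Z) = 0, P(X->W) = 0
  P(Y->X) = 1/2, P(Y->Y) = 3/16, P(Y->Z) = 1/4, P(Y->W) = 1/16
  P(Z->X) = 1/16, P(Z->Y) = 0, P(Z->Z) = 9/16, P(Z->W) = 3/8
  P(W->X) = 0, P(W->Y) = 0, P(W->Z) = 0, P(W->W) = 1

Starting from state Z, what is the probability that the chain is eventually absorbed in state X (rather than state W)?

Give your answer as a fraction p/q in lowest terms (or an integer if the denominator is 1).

Answer: 1/7

Derivation:
Let a_i = P(absorbed in X | start in state i).
Boundary conditions: a_X = 1, a_W = 0.
For each transient state i, a_i = sum_j P(i->j) * a_j:
  a_Y = 1/2*a_X + 3/16*a_Y + 1/4*a_Z + 1/16*a_W
  a_Z = 1/16*a_X + 0*a_Y + 9/16*a_Z + 3/8*a_W

Substituting a_X = 1 and a_W = 0, rearrange to (I - Q) a = r where r[i] = P(i -> X):
  [13/16, -1/4] . (a_Y, a_Z) = 1/2
  [0, 7/16] . (a_Y, a_Z) = 1/16

Solving yields:
  a_Y = 60/91
  a_Z = 1/7

Starting state is Z, so the absorption probability is a_Z = 1/7.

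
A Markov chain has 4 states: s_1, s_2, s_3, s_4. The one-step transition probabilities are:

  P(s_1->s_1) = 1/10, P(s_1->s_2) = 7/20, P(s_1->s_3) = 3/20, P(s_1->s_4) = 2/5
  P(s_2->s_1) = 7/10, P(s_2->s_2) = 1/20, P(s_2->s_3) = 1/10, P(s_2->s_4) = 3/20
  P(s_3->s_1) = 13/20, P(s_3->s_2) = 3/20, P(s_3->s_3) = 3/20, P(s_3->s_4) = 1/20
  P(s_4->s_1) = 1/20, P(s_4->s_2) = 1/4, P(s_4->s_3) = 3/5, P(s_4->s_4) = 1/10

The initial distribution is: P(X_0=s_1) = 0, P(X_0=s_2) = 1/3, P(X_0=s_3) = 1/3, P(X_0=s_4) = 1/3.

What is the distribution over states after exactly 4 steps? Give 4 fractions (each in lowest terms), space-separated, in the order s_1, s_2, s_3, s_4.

Answer: 56649/160000 10349/48000 111011/480000 1493/7500

Derivation:
Propagating the distribution step by step (d_{t+1} = d_t * P):
d_0 = (s_1=0, s_2=1/3, s_3=1/3, s_4=1/3)
  d_1[s_1] = 0*1/10 + 1/3*7/10 + 1/3*13/20 + 1/3*1/20 = 7/15
  d_1[s_2] = 0*7/20 + 1/3*1/20 + 1/3*3/20 + 1/3*1/4 = 3/20
  d_1[s_3] = 0*3/20 + 1/3*1/10 + 1/3*3/20 + 1/3*3/5 = 17/60
  d_1[s_4] = 0*2/5 + 1/3*3/20 + 1/3*1/20 + 1/3*1/10 = 1/10
d_1 = (s_1=7/15, s_2=3/20, s_3=17/60, s_4=1/10)
  d_2[s_1] = 7/15*1/10 + 3/20*7/10 + 17/60*13/20 + 1/10*1/20 = 409/1200
  d_2[s_2] = 7/15*7/20 + 3/20*1/20 + 17/60*3/20 + 1/10*1/4 = 143/600
  d_2[s_3] = 7/15*3/20 + 3/20*1/10 + 17/60*3/20 + 1/10*3/5 = 3/16
  d_2[s_4] = 7/15*2/5 + 3/20*3/20 + 17/60*1/20 + 1/10*1/10 = 7/30
d_2 = (s_1=409/1200, s_2=143/600, s_3=3/16, s_4=7/30)
  d_3[s_1] = 409/1200*1/10 + 143/600*7/10 + 3/16*13/20 + 7/30*1/20 = 8027/24000
  d_3[s_2] = 409/1200*7/20 + 143/600*1/20 + 3/16*3/20 + 7/30*1/4 = 653/3000
  d_3[s_3] = 409/1200*3/20 + 143/600*1/10 + 3/16*3/20 + 7/30*3/5 = 2917/12000
  d_3[s_4] = 409/1200*2/5 + 143/600*3/20 + 3/16*1/20 + 7/30*1/10 = 983/4800
d_3 = (s_1=8027/24000, s_2=653/3000, s_3=2917/12000, s_4=983/4800)
  d_4[s_1] = 8027/24000*1/10 + 653/3000*7/10 + 2917/12000*13/20 + 983/4800*1/20 = 56649/160000
  d_4[s_2] = 8027/24000*7/20 + 653/3000*1/20 + 2917/12000*3/20 + 983/4800*1/4 = 10349/48000
  d_4[s_3] = 8027/24000*3/20 + 653/3000*1/10 + 2917/12000*3/20 + 983/4800*3/5 = 111011/480000
  d_4[s_4] = 8027/24000*2/5 + 653/3000*3/20 + 2917/12000*1/20 + 983/4800*1/10 = 1493/7500
d_4 = (s_1=56649/160000, s_2=10349/48000, s_3=111011/480000, s_4=1493/7500)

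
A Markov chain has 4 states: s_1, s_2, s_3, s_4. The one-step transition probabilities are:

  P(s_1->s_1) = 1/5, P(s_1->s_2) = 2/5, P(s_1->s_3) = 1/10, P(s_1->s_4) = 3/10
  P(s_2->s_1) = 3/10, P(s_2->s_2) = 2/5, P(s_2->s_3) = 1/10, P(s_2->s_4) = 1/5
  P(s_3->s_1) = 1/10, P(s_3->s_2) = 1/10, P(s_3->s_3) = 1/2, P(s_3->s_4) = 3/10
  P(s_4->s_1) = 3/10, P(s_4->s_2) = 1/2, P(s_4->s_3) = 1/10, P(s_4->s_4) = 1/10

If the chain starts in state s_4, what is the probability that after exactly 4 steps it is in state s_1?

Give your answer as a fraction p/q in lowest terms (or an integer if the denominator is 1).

Computing P^4 by repeated multiplication:
P^1 =
  s_1: [1/5, 2/5, 1/10, 3/10]
  s_2: [3/10, 2/5, 1/10, 1/5]
  s_3: [1/10, 1/10, 1/2, 3/10]
  s_4: [3/10, 1/2, 1/10, 1/10]
P^2 =
  s_1: [13/50, 2/5, 7/50, 1/5]
  s_2: [1/4, 39/100, 7/50, 11/50]
  s_3: [19/100, 7/25, 3/10, 23/100]
  s_4: [1/4, 19/50, 7/50, 23/100]
P^3 =
  s_1: [123/500, 189/500, 39/250, 11/50]
  s_2: [247/1000, 19/50, 39/250, 217/1000]
  s_3: [221/1000, 333/1000, 11/50, 113/500]
  s_4: [247/1000, 381/1000, 39/250, 27/125]
P^4 =
  s_1: [1221/5000, 469/1250, 203/1250, 1091/5000]
  s_2: [2441/10000, 3749/10000, 203/1250, 1093/5000]
  s_3: [2339/10000, 1783/5000, 47/250, 443/2000]
  s_4: [2441/10000, 937/2500, 203/1250, 2187/10000]

(P^4)[s_4 -> s_1] = 2441/10000

Answer: 2441/10000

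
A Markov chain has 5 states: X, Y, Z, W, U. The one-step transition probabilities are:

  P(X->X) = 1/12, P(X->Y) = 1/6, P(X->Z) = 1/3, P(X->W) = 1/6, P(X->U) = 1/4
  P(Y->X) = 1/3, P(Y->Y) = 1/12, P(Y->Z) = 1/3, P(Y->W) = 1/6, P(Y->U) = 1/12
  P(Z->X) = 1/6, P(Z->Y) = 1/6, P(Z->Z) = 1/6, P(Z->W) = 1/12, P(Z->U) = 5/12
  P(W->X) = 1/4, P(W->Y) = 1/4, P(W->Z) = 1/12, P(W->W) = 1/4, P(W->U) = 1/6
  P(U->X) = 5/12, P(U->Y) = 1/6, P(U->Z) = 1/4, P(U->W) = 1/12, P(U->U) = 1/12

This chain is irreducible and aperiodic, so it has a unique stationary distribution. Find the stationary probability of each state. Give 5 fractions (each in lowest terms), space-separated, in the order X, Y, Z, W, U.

The stationary distribution satisfies pi = pi * P, i.e.:
  pi_X = 1/12*pi_X + 1/3*pi_Y + 1/6*pi_Z + 1/4*pi_W + 5/12*pi_U
  pi_Y = 1/6*pi_X + 1/12*pi_Y + 1/6*pi_Z + 1/4*pi_W + 1/6*pi_U
  pi_Z = 1/3*pi_X + 1/3*pi_Y + 1/6*pi_Z + 1/12*pi_W + 1/4*pi_U
  pi_W = 1/6*pi_X + 1/6*pi_Y + 1/12*pi_Z + 1/4*pi_W + 1/12*pi_U
  pi_U = 1/4*pi_X + 1/12*pi_Y + 5/12*pi_Z + 1/6*pi_W + 1/12*pi_U
with normalization: pi_X + pi_Y + pi_Z + pi_W + pi_U = 1.

Using the first 4 balance equations plus normalization, the linear system A*pi = b is:
  [-11/12, 1/3, 1/6, 1/4, 5/12] . pi = 0
  [1/6, -11/12, 1/6, 1/4, 1/6] . pi = 0
  [1/3, 1/3, -5/6, 1/12, 1/4] . pi = 0
  [1/6, 1/6, 1/12, -3/4, 1/12] . pi = 0
  [1, 1, 1, 1, 1] . pi = 1

Solving yields:
  pi_X = 732/3055
  pi_Y = 503/3055
  pi_Z = 734/3055
  pi_W = 33/235
  pi_U = 657/3055

Verification (pi * P):
  732/3055*1/12 + 503/3055*1/3 + 734/3055*1/6 + 33/235*1/4 + 657/3055*5/12 = 732/3055 = pi_X  (ok)
  732/3055*1/6 + 503/3055*1/12 + 734/3055*1/6 + 33/235*1/4 + 657/3055*1/6 = 503/3055 = pi_Y  (ok)
  732/3055*1/3 + 503/3055*1/3 + 734/3055*1/6 + 33/235*1/12 + 657/3055*1/4 = 734/3055 = pi_Z  (ok)
  732/3055*1/6 + 503/3055*1/6 + 734/3055*1/12 + 33/235*1/4 + 657/3055*1/12 = 33/235 = pi_W  (ok)
  732/3055*1/4 + 503/3055*1/12 + 734/3055*5/12 + 33/235*1/6 + 657/3055*1/12 = 657/3055 = pi_U  (ok)

Answer: 732/3055 503/3055 734/3055 33/235 657/3055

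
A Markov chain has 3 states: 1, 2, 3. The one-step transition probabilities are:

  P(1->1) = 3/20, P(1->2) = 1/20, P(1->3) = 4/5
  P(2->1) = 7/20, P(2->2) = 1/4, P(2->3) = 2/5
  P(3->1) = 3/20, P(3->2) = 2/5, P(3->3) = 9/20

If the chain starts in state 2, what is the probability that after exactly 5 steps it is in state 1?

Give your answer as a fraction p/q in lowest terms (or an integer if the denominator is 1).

Answer: 5183/25000

Derivation:
Computing P^5 by repeated multiplication:
P^1 =
  1: [3/20, 1/20, 4/5]
  2: [7/20, 1/4, 2/5]
  3: [3/20, 2/5, 9/20]
P^2 =
  1: [4/25, 17/50, 1/2]
  2: [1/5, 6/25, 14/25]
  3: [23/100, 23/80, 193/400]
P^3 =
  1: [109/500, 293/1000, 489/1000]
  2: [99/500, 147/500, 127/250]
  3: [83/400, 2211/8000, 4129/8000]
P^4 =
  1: [1043/5000, 1119/4000, 10233/20000]
  2: [261/1250, 1433/5000, 2523/5000]
  3: [8211/40000, 45747/160000, 81409/160000]
P^5 =
  1: [4119/20000, 114011/400000, 203609/400000]
  2: [5183/25000, 28393/100000, 407/800]
  3: [165747/800000, 912851/3200000, 1624161/3200000]

(P^5)[2 -> 1] = 5183/25000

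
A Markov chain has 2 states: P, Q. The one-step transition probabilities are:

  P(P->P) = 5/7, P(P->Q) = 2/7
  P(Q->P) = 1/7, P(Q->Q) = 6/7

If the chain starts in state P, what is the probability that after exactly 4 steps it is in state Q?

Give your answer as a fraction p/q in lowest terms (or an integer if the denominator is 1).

Computing P^4 by repeated multiplication:
P^1 =
  P: [5/7, 2/7]
  Q: [1/7, 6/7]
P^2 =
  P: [27/49, 22/49]
  Q: [11/49, 38/49]
P^3 =
  P: [157/343, 186/343]
  Q: [93/343, 250/343]
P^4 =
  P: [971/2401, 1430/2401]
  Q: [715/2401, 1686/2401]

(P^4)[P -> Q] = 1430/2401

Answer: 1430/2401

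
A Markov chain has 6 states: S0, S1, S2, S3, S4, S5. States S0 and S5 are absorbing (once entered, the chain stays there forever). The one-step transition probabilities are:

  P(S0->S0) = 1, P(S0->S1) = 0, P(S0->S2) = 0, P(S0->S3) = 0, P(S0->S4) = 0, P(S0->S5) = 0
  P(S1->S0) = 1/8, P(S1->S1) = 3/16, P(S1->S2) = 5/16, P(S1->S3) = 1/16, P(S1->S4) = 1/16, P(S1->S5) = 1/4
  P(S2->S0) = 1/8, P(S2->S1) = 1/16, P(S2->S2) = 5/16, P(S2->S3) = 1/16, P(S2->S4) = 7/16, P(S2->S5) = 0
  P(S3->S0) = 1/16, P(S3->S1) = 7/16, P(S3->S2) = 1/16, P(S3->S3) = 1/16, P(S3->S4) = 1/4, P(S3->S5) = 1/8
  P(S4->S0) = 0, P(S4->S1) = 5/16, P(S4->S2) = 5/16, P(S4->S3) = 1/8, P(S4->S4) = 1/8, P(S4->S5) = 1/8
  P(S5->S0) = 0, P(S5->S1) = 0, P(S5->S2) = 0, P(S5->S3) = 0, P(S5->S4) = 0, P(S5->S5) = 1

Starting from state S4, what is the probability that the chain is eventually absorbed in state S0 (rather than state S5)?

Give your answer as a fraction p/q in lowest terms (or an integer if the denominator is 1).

Let a_i = P(absorbed in S0 | start in state i).
Boundary conditions: a_S0 = 1, a_S5 = 0.
For each transient state i, a_i = sum_j P(i->j) * a_j:
  a_S1 = 1/8*a_S0 + 3/16*a_S1 + 5/16*a_S2 + 1/16*a_S3 + 1/16*a_S4 + 1/4*a_S5
  a_S2 = 1/8*a_S0 + 1/16*a_S1 + 5/16*a_S2 + 1/16*a_S3 + 7/16*a_S4 + 0*a_S5
  a_S3 = 1/16*a_S0 + 7/16*a_S1 + 1/16*a_S2 + 1/16*a_S3 + 1/4*a_S4 + 1/8*a_S5
  a_S4 = 0*a_S0 + 5/16*a_S1 + 5/16*a_S2 + 1/8*a_S3 + 1/8*a_S4 + 1/8*a_S5

Substituting a_S0 = 1 and a_S5 = 0, rearrange to (I - Q) a = r where r[i] = P(i -> S0):
  [13/16, -5/16, -1/16, -1/16] . (a_S1, a_S2, a_S3, a_S4) = 1/8
  [-1/16, 11/16, -1/16, -7/16] . (a_S1, a_S2, a_S3, a_S4) = 1/8
  [-7/16, -1/16, 15/16, -1/4] . (a_S1, a_S2, a_S3, a_S4) = 1/16
  [-5/16, -5/16, -1/8, 7/8] . (a_S1, a_S2, a_S3, a_S4) = 0

Solving yields:
  a_S1 = 971/2419
  a_S2 = 29/59
  a_S3 = 935/2419
  a_S4 = 905/2419

Starting state is S4, so the absorption probability is a_S4 = 905/2419.

Answer: 905/2419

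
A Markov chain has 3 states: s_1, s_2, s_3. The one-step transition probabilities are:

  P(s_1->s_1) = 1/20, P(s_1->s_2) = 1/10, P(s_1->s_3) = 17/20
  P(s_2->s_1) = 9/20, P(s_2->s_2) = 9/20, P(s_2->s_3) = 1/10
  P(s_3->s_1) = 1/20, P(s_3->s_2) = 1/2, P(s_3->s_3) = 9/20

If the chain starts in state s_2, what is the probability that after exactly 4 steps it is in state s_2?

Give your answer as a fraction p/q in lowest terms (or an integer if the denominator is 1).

Computing P^4 by repeated multiplication:
P^1 =
  s_1: [1/20, 1/10, 17/20]
  s_2: [9/20, 9/20, 1/10]
  s_3: [1/20, 1/2, 9/20]
P^2 =
  s_1: [9/100, 19/40, 87/200]
  s_2: [23/100, 119/400, 189/400]
  s_3: [1/4, 91/200, 59/200]
P^3 =
  s_1: [6/25, 1761/4000, 1279/4000]
  s_2: [169/1000, 629/1600, 3503/8000]
  s_3: [29/125, 1509/4000, 1563/4000]
P^4 =
  s_1: [2261/10000, 30559/80000, 31353/80000]
  s_2: [829/4000, 66039/160000, 60801/160000]
  s_3: [2009/10000, 31067/80000, 32861/80000]

(P^4)[s_2 -> s_2] = 66039/160000

Answer: 66039/160000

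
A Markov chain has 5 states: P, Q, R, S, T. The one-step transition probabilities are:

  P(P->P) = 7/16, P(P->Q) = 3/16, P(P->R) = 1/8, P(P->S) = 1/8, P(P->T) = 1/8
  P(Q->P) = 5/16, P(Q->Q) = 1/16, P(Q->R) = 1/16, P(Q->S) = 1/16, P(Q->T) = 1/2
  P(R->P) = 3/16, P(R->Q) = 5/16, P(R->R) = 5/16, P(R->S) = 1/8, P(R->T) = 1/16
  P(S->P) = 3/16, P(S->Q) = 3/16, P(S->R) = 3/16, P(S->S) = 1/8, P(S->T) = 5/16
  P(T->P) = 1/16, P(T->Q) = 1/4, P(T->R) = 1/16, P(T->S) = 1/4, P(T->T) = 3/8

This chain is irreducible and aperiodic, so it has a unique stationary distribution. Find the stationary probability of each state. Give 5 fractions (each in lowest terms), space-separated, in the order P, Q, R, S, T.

The stationary distribution satisfies pi = pi * P, i.e.:
  pi_P = 7/16*pi_P + 5/16*pi_Q + 3/16*pi_R + 3/16*pi_S + 1/16*pi_T
  pi_Q = 3/16*pi_P + 1/16*pi_Q + 5/16*pi_R + 3/16*pi_S + 1/4*pi_T
  pi_R = 1/8*pi_P + 1/16*pi_Q + 5/16*pi_R + 3/16*pi_S + 1/16*pi_T
  pi_S = 1/8*pi_P + 1/16*pi_Q + 1/8*pi_R + 1/8*pi_S + 1/4*pi_T
  pi_T = 1/8*pi_P + 1/2*pi_Q + 1/16*pi_R + 5/16*pi_S + 3/8*pi_T
with normalization: pi_P + pi_Q + pi_R + pi_S + pi_T = 1.

Using the first 4 balance equations plus normalization, the linear system A*pi = b is:
  [-9/16, 5/16, 3/16, 3/16, 1/16] . pi = 0
  [3/16, -15/16, 5/16, 3/16, 1/4] . pi = 0
  [1/8, 1/16, -11/16, 3/16, 1/16] . pi = 0
  [1/8, 1/16, 1/8, -7/8, 1/4] . pi = 0
  [1, 1, 1, 1, 1] . pi = 1

Solving yields:
  pi_P = 4989/21302
  pi_Q = 2099/10651
  pi_R = 5441/42604
  pi_S = 6355/42604
  pi_T = 6217/21302

Verification (pi * P):
  4989/21302*7/16 + 2099/10651*5/16 + 5441/42604*3/16 + 6355/42604*3/16 + 6217/21302*1/16 = 4989/21302 = pi_P  (ok)
  4989/21302*3/16 + 2099/10651*1/16 + 5441/42604*5/16 + 6355/42604*3/16 + 6217/21302*1/4 = 2099/10651 = pi_Q  (ok)
  4989/21302*1/8 + 2099/10651*1/16 + 5441/42604*5/16 + 6355/42604*3/16 + 6217/21302*1/16 = 5441/42604 = pi_R  (ok)
  4989/21302*1/8 + 2099/10651*1/16 + 5441/42604*1/8 + 6355/42604*1/8 + 6217/21302*1/4 = 6355/42604 = pi_S  (ok)
  4989/21302*1/8 + 2099/10651*1/2 + 5441/42604*1/16 + 6355/42604*5/16 + 6217/21302*3/8 = 6217/21302 = pi_T  (ok)

Answer: 4989/21302 2099/10651 5441/42604 6355/42604 6217/21302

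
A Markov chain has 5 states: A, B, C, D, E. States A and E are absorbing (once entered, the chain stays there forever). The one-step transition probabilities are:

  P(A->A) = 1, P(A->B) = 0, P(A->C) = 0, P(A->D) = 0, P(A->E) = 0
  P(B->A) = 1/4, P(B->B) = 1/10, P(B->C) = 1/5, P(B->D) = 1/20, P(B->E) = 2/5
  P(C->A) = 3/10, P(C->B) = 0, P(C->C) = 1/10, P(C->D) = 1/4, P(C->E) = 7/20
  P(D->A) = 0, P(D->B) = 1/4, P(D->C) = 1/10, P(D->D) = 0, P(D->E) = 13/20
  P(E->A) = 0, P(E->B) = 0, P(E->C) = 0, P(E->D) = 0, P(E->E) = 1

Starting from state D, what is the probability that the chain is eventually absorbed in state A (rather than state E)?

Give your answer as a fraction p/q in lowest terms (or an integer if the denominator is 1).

Let a_i = P(absorbed in A | start in state i).
Boundary conditions: a_A = 1, a_E = 0.
For each transient state i, a_i = sum_j P(i->j) * a_j:
  a_B = 1/4*a_A + 1/10*a_B + 1/5*a_C + 1/20*a_D + 2/5*a_E
  a_C = 3/10*a_A + 0*a_B + 1/10*a_C + 1/4*a_D + 7/20*a_E
  a_D = 0*a_A + 1/4*a_B + 1/10*a_C + 0*a_D + 13/20*a_E

Substituting a_A = 1 and a_E = 0, rearrange to (I - Q) a = r where r[i] = P(i -> A):
  [9/10, -1/5, -1/20] . (a_B, a_C, a_D) = 1/4
  [0, 9/10, -1/4] . (a_B, a_C, a_D) = 3/10
  [-1/4, -1/10, 1] . (a_B, a_C, a_D) = 0

Solving yields:
  a_B = 1121/3055
  a_C = 451/1222
  a_D = 393/3055

Starting state is D, so the absorption probability is a_D = 393/3055.

Answer: 393/3055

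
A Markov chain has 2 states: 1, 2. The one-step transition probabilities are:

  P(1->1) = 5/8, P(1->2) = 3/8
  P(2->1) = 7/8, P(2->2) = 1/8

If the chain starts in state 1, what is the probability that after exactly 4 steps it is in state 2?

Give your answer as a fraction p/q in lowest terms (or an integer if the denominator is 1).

Answer: 153/512

Derivation:
Computing P^4 by repeated multiplication:
P^1 =
  1: [5/8, 3/8]
  2: [7/8, 1/8]
P^2 =
  1: [23/32, 9/32]
  2: [21/32, 11/32]
P^3 =
  1: [89/128, 39/128]
  2: [91/128, 37/128]
P^4 =
  1: [359/512, 153/512]
  2: [357/512, 155/512]

(P^4)[1 -> 2] = 153/512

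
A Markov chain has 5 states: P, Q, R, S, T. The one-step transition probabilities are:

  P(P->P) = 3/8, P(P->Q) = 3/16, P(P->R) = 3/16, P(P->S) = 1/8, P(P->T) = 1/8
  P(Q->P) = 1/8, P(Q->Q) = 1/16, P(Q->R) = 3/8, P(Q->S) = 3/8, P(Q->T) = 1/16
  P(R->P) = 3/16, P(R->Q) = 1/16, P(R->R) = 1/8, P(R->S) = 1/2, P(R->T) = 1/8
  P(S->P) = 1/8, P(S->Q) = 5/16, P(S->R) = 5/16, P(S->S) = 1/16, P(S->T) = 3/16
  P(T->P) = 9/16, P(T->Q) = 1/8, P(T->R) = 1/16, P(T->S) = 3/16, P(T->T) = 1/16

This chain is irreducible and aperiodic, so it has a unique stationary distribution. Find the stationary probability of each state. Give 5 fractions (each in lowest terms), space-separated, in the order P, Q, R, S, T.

Answer: 21424/83615 1938/11945 18311/83615 20093/83615 10221/83615

Derivation:
The stationary distribution satisfies pi = pi * P, i.e.:
  pi_P = 3/8*pi_P + 1/8*pi_Q + 3/16*pi_R + 1/8*pi_S + 9/16*pi_T
  pi_Q = 3/16*pi_P + 1/16*pi_Q + 1/16*pi_R + 5/16*pi_S + 1/8*pi_T
  pi_R = 3/16*pi_P + 3/8*pi_Q + 1/8*pi_R + 5/16*pi_S + 1/16*pi_T
  pi_S = 1/8*pi_P + 3/8*pi_Q + 1/2*pi_R + 1/16*pi_S + 3/16*pi_T
  pi_T = 1/8*pi_P + 1/16*pi_Q + 1/8*pi_R + 3/16*pi_S + 1/16*pi_T
with normalization: pi_P + pi_Q + pi_R + pi_S + pi_T = 1.

Using the first 4 balance equations plus normalization, the linear system A*pi = b is:
  [-5/8, 1/8, 3/16, 1/8, 9/16] . pi = 0
  [3/16, -15/16, 1/16, 5/16, 1/8] . pi = 0
  [3/16, 3/8, -7/8, 5/16, 1/16] . pi = 0
  [1/8, 3/8, 1/2, -15/16, 3/16] . pi = 0
  [1, 1, 1, 1, 1] . pi = 1

Solving yields:
  pi_P = 21424/83615
  pi_Q = 1938/11945
  pi_R = 18311/83615
  pi_S = 20093/83615
  pi_T = 10221/83615

Verification (pi * P):
  21424/83615*3/8 + 1938/11945*1/8 + 18311/83615*3/16 + 20093/83615*1/8 + 10221/83615*9/16 = 21424/83615 = pi_P  (ok)
  21424/83615*3/16 + 1938/11945*1/16 + 18311/83615*1/16 + 20093/83615*5/16 + 10221/83615*1/8 = 1938/11945 = pi_Q  (ok)
  21424/83615*3/16 + 1938/11945*3/8 + 18311/83615*1/8 + 20093/83615*5/16 + 10221/83615*1/16 = 18311/83615 = pi_R  (ok)
  21424/83615*1/8 + 1938/11945*3/8 + 18311/83615*1/2 + 20093/83615*1/16 + 10221/83615*3/16 = 20093/83615 = pi_S  (ok)
  21424/83615*1/8 + 1938/11945*1/16 + 18311/83615*1/8 + 20093/83615*3/16 + 10221/83615*1/16 = 10221/83615 = pi_T  (ok)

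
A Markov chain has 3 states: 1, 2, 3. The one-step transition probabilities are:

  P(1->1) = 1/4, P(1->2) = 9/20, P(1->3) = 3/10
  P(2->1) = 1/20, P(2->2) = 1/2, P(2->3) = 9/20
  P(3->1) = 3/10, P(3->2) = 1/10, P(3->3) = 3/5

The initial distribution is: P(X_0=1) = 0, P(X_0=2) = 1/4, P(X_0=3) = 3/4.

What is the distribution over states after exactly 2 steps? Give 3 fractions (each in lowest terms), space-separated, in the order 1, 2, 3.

Propagating the distribution step by step (d_{t+1} = d_t * P):
d_0 = (1=0, 2=1/4, 3=3/4)
  d_1[1] = 0*1/4 + 1/4*1/20 + 3/4*3/10 = 19/80
  d_1[2] = 0*9/20 + 1/4*1/2 + 3/4*1/10 = 1/5
  d_1[3] = 0*3/10 + 1/4*9/20 + 3/4*3/5 = 9/16
d_1 = (1=19/80, 2=1/5, 3=9/16)
  d_2[1] = 19/80*1/4 + 1/5*1/20 + 9/16*3/10 = 381/1600
  d_2[2] = 19/80*9/20 + 1/5*1/2 + 9/16*1/10 = 421/1600
  d_2[3] = 19/80*3/10 + 1/5*9/20 + 9/16*3/5 = 399/800
d_2 = (1=381/1600, 2=421/1600, 3=399/800)

Answer: 381/1600 421/1600 399/800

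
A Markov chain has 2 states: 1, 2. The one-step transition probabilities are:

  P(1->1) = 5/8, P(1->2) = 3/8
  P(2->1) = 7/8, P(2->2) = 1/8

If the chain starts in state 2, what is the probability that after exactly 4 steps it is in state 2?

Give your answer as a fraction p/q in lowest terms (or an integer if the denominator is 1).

Computing P^4 by repeated multiplication:
P^1 =
  1: [5/8, 3/8]
  2: [7/8, 1/8]
P^2 =
  1: [23/32, 9/32]
  2: [21/32, 11/32]
P^3 =
  1: [89/128, 39/128]
  2: [91/128, 37/128]
P^4 =
  1: [359/512, 153/512]
  2: [357/512, 155/512]

(P^4)[2 -> 2] = 155/512

Answer: 155/512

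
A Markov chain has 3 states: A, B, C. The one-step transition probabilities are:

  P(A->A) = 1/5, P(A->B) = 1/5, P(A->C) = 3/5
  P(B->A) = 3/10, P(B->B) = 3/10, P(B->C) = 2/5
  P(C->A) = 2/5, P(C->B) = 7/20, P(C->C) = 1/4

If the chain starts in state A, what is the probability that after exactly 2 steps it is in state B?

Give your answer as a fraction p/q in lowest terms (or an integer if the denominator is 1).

Computing P^2 by repeated multiplication:
P^1 =
  A: [1/5, 1/5, 3/5]
  B: [3/10, 3/10, 2/5]
  C: [2/5, 7/20, 1/4]
P^2 =
  A: [17/50, 31/100, 7/20]
  B: [31/100, 29/100, 2/5]
  C: [57/200, 109/400, 177/400]

(P^2)[A -> B] = 31/100

Answer: 31/100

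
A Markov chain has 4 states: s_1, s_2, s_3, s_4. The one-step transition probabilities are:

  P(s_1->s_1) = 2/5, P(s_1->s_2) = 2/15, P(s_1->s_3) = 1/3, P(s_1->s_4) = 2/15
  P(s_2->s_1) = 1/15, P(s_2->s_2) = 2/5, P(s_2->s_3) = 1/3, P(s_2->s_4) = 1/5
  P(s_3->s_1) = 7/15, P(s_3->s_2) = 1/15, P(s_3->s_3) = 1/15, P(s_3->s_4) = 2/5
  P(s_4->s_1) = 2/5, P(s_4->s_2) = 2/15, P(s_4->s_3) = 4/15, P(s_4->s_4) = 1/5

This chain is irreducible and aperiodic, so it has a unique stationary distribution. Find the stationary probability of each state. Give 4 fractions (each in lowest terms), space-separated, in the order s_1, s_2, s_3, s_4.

Answer: 1080/2969 472/2969 746/2969 671/2969

Derivation:
The stationary distribution satisfies pi = pi * P, i.e.:
  pi_s_1 = 2/5*pi_s_1 + 1/15*pi_s_2 + 7/15*pi_s_3 + 2/5*pi_s_4
  pi_s_2 = 2/15*pi_s_1 + 2/5*pi_s_2 + 1/15*pi_s_3 + 2/15*pi_s_4
  pi_s_3 = 1/3*pi_s_1 + 1/3*pi_s_2 + 1/15*pi_s_3 + 4/15*pi_s_4
  pi_s_4 = 2/15*pi_s_1 + 1/5*pi_s_2 + 2/5*pi_s_3 + 1/5*pi_s_4
with normalization: pi_s_1 + pi_s_2 + pi_s_3 + pi_s_4 = 1.

Using the first 3 balance equations plus normalization, the linear system A*pi = b is:
  [-3/5, 1/15, 7/15, 2/5] . pi = 0
  [2/15, -3/5, 1/15, 2/15] . pi = 0
  [1/3, 1/3, -14/15, 4/15] . pi = 0
  [1, 1, 1, 1] . pi = 1

Solving yields:
  pi_s_1 = 1080/2969
  pi_s_2 = 472/2969
  pi_s_3 = 746/2969
  pi_s_4 = 671/2969

Verification (pi * P):
  1080/2969*2/5 + 472/2969*1/15 + 746/2969*7/15 + 671/2969*2/5 = 1080/2969 = pi_s_1  (ok)
  1080/2969*2/15 + 472/2969*2/5 + 746/2969*1/15 + 671/2969*2/15 = 472/2969 = pi_s_2  (ok)
  1080/2969*1/3 + 472/2969*1/3 + 746/2969*1/15 + 671/2969*4/15 = 746/2969 = pi_s_3  (ok)
  1080/2969*2/15 + 472/2969*1/5 + 746/2969*2/5 + 671/2969*1/5 = 671/2969 = pi_s_4  (ok)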